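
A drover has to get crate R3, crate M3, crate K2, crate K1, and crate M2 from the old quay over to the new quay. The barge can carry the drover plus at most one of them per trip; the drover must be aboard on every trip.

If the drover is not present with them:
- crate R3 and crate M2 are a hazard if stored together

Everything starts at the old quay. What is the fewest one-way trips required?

Counting alone: the drover can take at most 1 across per trip to the new quay, so moving all 5 needs at least 5 loaded trips out, with a return between consecutive ones — at least 9 crossings.
The plan below uses exactly 9 crossings, so it is optimal:
1. Drover goes to the new quay with crate R3.
2. Drover goes back to the old quay alone.
3. Drover goes to the new quay with crate M3.
4. Drover goes back to the old quay alone.
5. Drover goes to the new quay with crate K2.
6. Drover goes back to the old quay alone.
7. Drover goes to the new quay with crate K1.
8. Drover goes back to the old quay alone.
9. Drover goes to the new quay with crate M2.

9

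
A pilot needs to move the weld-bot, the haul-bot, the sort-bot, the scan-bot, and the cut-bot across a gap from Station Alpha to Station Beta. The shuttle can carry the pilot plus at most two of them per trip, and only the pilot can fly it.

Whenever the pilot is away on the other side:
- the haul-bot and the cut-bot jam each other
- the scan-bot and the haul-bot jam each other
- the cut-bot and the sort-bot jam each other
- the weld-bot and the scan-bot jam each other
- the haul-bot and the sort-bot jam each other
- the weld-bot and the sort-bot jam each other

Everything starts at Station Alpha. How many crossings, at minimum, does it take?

Whatever the first load, the items left behind include a forbidden pair without the pilot. No opening move is safe, so no plan exists.

impossible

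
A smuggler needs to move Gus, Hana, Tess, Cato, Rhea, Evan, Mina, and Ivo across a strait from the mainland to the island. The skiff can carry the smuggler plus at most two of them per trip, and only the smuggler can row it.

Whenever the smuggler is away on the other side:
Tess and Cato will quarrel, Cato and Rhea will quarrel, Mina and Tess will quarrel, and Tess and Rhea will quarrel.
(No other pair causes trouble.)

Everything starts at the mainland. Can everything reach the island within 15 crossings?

Yes — this plan uses 13 crossings (≤ 15):
1. Smuggler goes to the island with Cato and Tess.  [the mainland: Evan, Gus, Hana, Ivo, Mina, Rhea | the island: Cato, Tess]
2. Smuggler goes back to the mainland with Tess.  [the mainland: Evan, Gus, Hana, Ivo, Mina, Rhea, Tess | the island: Cato]
3. Smuggler goes to the island with Gus and Tess.  [the mainland: Evan, Hana, Ivo, Mina, Rhea | the island: Cato, Gus, Tess]
4. Smuggler goes back to the mainland with Tess.  [the mainland: Evan, Hana, Ivo, Mina, Rhea, Tess | the island: Cato, Gus]
5. Smuggler goes to the island with Hana and Tess.  [the mainland: Evan, Ivo, Mina, Rhea | the island: Cato, Gus, Hana, Tess]
6. Smuggler goes back to the mainland with Tess.  [the mainland: Evan, Ivo, Mina, Rhea, Tess | the island: Cato, Gus, Hana]
7. Smuggler goes to the island with Evan and Tess.  [the mainland: Ivo, Mina, Rhea | the island: Cato, Evan, Gus, Hana, Tess]
8. Smuggler goes back to the mainland with Tess.  [the mainland: Ivo, Mina, Rhea, Tess | the island: Cato, Evan, Gus, Hana]
9. Smuggler goes to the island with Mina and Tess.  [the mainland: Ivo, Rhea | the island: Cato, Evan, Gus, Hana, Mina, Tess]
10. Smuggler goes back to the mainland with Tess.  [the mainland: Ivo, Rhea, Tess | the island: Cato, Evan, Gus, Hana, Mina]
11. Smuggler goes to the island with Ivo and Tess.  [the mainland: Rhea | the island: Cato, Evan, Gus, Hana, Ivo, Mina, Tess]
12. Smuggler goes back to the mainland with Tess.  [the mainland: Rhea, Tess | the island: Cato, Evan, Gus, Hana, Ivo, Mina]
13. Smuggler goes to the island with Rhea and Tess.  [the mainland: — | the island: Cato, Evan, Gus, Hana, Ivo, Mina, Rhea, Tess]

Yes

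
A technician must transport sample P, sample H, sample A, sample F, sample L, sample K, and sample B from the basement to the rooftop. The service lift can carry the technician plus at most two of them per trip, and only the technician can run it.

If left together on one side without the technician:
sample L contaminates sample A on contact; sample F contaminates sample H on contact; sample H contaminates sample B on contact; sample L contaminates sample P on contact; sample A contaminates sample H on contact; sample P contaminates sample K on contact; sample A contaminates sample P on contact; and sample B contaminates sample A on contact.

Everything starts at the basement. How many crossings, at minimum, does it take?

impossible

Whatever the first load, the items left behind include a forbidden pair without the technician. No opening move is safe, so no plan exists.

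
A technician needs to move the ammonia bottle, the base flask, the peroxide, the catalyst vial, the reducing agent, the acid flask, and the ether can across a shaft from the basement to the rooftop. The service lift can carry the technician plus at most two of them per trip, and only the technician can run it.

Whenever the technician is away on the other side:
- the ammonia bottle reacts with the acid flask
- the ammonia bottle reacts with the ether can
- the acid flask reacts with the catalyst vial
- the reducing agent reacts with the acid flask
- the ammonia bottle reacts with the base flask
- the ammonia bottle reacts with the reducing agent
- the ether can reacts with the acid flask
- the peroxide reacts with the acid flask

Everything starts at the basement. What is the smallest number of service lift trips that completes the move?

11

Counting alone: the technician can take at most 2 across per trip to the rooftop, so moving all 7 needs at least 4 loaded trips out, with a return between consecutive ones — at least 7 crossings.
The safety rule pushes this higher. Following every safe sequence of crossings, the most of the 7 that can be at the rooftop as the service lift arrives there on crossings 7, 9 is 5, 6 respectively — never all 7.
So no plan with fewer than 11 crossings exists, and this one achieves 11:
1. Technician goes to the rooftop with the acid flask and the ammonia bottle.
2. Technician goes back to the basement with the ammonia bottle.
3. Technician goes to the rooftop with the ammonia bottle and the base flask.
4. Technician goes back to the basement with the ammonia bottle.
5. Technician goes to the rooftop with the ether can and the reducing agent.
6. Technician goes back to the basement with the acid flask.
7. Technician goes to the rooftop with the acid flask and the peroxide.
8. Technician goes back to the basement with the acid flask.
9. Technician goes to the rooftop with the ammonia bottle and the catalyst vial.
10. Technician goes back to the basement with the ammonia bottle.
11. Technician goes to the rooftop with the acid flask and the ammonia bottle.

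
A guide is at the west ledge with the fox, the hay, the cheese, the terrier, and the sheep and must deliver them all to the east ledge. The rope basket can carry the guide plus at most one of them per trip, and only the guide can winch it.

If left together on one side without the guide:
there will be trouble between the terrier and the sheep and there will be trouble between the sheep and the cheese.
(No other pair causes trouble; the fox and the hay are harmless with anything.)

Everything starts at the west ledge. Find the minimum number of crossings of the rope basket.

Counting alone: the guide can take at most 1 across per trip to the east ledge, so moving all 5 needs at least 5 loaded trips out, with a return between consecutive ones — at least 9 crossings.
The safety rule pushes this higher. Following every safe sequence of crossings, the most of the 5 that can be at the east ledge as the rope basket arrives there on crossing 9 is 4 — never all 5.
So no plan with fewer than 11 crossings exists, and this one achieves 11:
1. Guide goes to the east ledge with the sheep.  [the west ledge: the cheese, the fox, the hay, the terrier | the east ledge: the sheep]
2. Guide goes back to the west ledge alone.  [the west ledge: the cheese, the fox, the hay, the terrier | the east ledge: the sheep]
3. Guide goes to the east ledge with the fox.  [the west ledge: the cheese, the hay, the terrier | the east ledge: the fox, the sheep]
4. Guide goes back to the west ledge alone.  [the west ledge: the cheese, the hay, the terrier | the east ledge: the fox, the sheep]
5. Guide goes to the east ledge with the hay.  [the west ledge: the cheese, the terrier | the east ledge: the fox, the hay, the sheep]
6. Guide goes back to the west ledge alone.  [the west ledge: the cheese, the terrier | the east ledge: the fox, the hay, the sheep]
7. Guide goes to the east ledge with the cheese.  [the west ledge: the terrier | the east ledge: the cheese, the fox, the hay, the sheep]
8. Guide goes back to the west ledge with the sheep.  [the west ledge: the sheep, the terrier | the east ledge: the cheese, the fox, the hay]
9. Guide goes to the east ledge with the terrier.  [the west ledge: the sheep | the east ledge: the cheese, the fox, the hay, the terrier]
10. Guide goes back to the west ledge alone.  [the west ledge: the sheep | the east ledge: the cheese, the fox, the hay, the terrier]
11. Guide goes to the east ledge with the sheep.  [the west ledge: — | the east ledge: the cheese, the fox, the hay, the sheep, the terrier]

11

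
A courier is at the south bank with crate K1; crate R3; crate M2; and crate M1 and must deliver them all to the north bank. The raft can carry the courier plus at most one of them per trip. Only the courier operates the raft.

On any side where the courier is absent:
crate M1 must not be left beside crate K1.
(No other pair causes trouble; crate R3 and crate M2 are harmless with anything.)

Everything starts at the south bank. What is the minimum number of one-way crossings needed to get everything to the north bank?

7

Counting alone: the courier can take at most 1 across per trip to the north bank, so moving all 4 needs at least 4 loaded trips out, with a return between consecutive ones — at least 7 crossings.
The plan below uses exactly 7 crossings, so it is optimal:
1. Courier goes to the north bank with crate K1.
2. Courier goes back to the south bank alone.
3. Courier goes to the north bank with crate R3.
4. Courier goes back to the south bank alone.
5. Courier goes to the north bank with crate M2.
6. Courier goes back to the south bank alone.
7. Courier goes to the north bank with crate M1.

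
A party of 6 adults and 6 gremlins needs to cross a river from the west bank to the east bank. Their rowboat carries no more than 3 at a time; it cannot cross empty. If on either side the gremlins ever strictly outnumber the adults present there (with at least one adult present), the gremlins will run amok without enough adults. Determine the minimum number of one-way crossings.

Following every safe sequence of crossings from the start, the most of the 12 that can be at the east bank as the rowboat arrives there on crossings 1, 3, 5 is 3, 5, 6 respectively; the best ever achieved is 6 of 12.
From crossing 7 on, no configuration arises that was not already reachable earlier: only 17 distinct safe configurations (who is on which side, and where the rowboat is) can ever be reached, none of them has everyone across, and every continuation just revisits them. They are: 0 adults + 0 gremlins across (rowboat back at the start); 0 adults + 1 gremlin across (rowboat there); 0 adults + 1 gremlin across (rowboat back at the start); 0 adults + 2 gremlins across (rowboat there); 0 adults + 2 gremlins across (rowboat back at the start); 0 adults + 3 gremlins across (rowboat there); 0 adults + 3 gremlins across (rowboat back at the start); 0 adults + 4 gremlins across (rowboat there); 0 adults + 4 gremlins across (rowboat back at the start); 0 adults + 5 gremlins across (rowboat there); 0 adults + 5 gremlins across (rowboat back at the start); 0 adults + 6 gremlins across (rowboat there); 1 adult + 1 gremlin across (rowboat there); 1 adult + 1 gremlin across (rowboat back at the start); 2 adults + 2 gremlins across (rowboat there); 2 adults + 2 gremlins across (rowboat back at the start); 3 adults + 3 gremlins across (rowboat there). So no valid plan exists.

impossible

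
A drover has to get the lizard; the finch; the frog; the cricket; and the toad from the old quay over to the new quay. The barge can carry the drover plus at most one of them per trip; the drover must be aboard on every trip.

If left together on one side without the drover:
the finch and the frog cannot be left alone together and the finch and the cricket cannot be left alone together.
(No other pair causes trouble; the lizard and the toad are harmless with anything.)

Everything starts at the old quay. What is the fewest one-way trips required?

11

Counting alone: the drover can take at most 1 across per trip to the new quay, so moving all 5 needs at least 5 loaded trips out, with a return between consecutive ones — at least 9 crossings.
The safety rule pushes this higher. Following every safe sequence of crossings, the most of the 5 that can be at the new quay as the barge arrives there on crossing 9 is 4 — never all 5.
So no plan with fewer than 11 crossings exists, and this one achieves 11:
1. Drover goes to the new quay with the finch.  [the old quay: the cricket, the frog, the lizard, the toad | the new quay: the finch]
2. Drover goes back to the old quay alone.  [the old quay: the cricket, the frog, the lizard, the toad | the new quay: the finch]
3. Drover goes to the new quay with the lizard.  [the old quay: the cricket, the frog, the toad | the new quay: the finch, the lizard]
4. Drover goes back to the old quay alone.  [the old quay: the cricket, the frog, the toad | the new quay: the finch, the lizard]
5. Drover goes to the new quay with the frog.  [the old quay: the cricket, the toad | the new quay: the finch, the frog, the lizard]
6. Drover goes back to the old quay with the finch.  [the old quay: the cricket, the finch, the toad | the new quay: the frog, the lizard]
7. Drover goes to the new quay with the cricket.  [the old quay: the finch, the toad | the new quay: the cricket, the frog, the lizard]
8. Drover goes back to the old quay alone.  [the old quay: the finch, the toad | the new quay: the cricket, the frog, the lizard]
9. Drover goes to the new quay with the toad.  [the old quay: the finch | the new quay: the cricket, the frog, the lizard, the toad]
10. Drover goes back to the old quay alone.  [the old quay: the finch | the new quay: the cricket, the frog, the lizard, the toad]
11. Drover goes to the new quay with the finch.  [the old quay: — | the new quay: the cricket, the finch, the frog, the lizard, the toad]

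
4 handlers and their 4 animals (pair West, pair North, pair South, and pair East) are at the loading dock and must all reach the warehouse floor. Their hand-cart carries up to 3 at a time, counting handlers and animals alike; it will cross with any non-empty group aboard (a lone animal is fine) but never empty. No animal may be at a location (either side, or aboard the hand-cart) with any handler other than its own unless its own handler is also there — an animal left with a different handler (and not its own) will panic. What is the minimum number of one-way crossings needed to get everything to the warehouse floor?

9

Counting alone: each trip to the warehouse floor takes at most 3 across and each return brings at least 1 back, so after t trips out (and t−1 returns) at most 3t − (t−1) of the 8 are across; that first reaches 8 at t = 4, so at least 7 crossings are needed.
The safety rule pushes this higher. Following every safe sequence of crossings, the most of the 8 that can be at the warehouse floor as the hand-cart arrives there on crossing 7 is 7 — never all 8.
So no plan with fewer than 9 crossings exists, and this one achieves 9:
1. animal West and handler West cross → the warehouse floor.
2. handler West crosses ← the loading dock.
3. animal North, handler North, and handler West cross → the warehouse floor.
4. animal West and handler West cross ← the loading dock.
5. handler East, handler South, and handler West cross → the warehouse floor.
6. animal North crosses ← the loading dock.
7. animal North and animal West cross → the warehouse floor.
8. animal West crosses ← the loading dock.
9. animal East, animal South, and animal West cross → the warehouse floor.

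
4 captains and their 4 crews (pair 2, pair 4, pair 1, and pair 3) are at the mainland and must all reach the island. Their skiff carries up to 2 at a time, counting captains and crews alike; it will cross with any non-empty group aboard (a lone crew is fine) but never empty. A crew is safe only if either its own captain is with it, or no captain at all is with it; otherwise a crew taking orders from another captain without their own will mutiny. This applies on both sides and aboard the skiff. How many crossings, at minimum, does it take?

impossible

Following every safe sequence of crossings from the start, the most of the 8 that can be at the island as the skiff arrives there on crossings 1, 3, 5 is 2, 3, 4 respectively; the best ever achieved is 4 of 8.
From crossing 7 on, no configuration arises that was not already reachable earlier: only 44 distinct safe configurations (who is on which side, and where the skiff is) can ever be reached, none of them has everyone across, and every continuation just revisits them. So no valid plan exists.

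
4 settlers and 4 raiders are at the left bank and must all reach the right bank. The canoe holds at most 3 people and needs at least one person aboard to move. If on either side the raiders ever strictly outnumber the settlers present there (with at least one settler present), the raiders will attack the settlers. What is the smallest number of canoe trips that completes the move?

9

Counting alone: each trip to the right bank takes at most 3 across and each return brings at least 1 back, so after t trips out (and t−1 returns) at most 3t − (t−1) of the 8 are across; that first reaches 8 at t = 4, so at least 7 crossings are needed.
The safety rule pushes this higher. Following every safe sequence of crossings, the most of the 8 that can be at the right bank as the canoe arrives there on crossing 7 is 7 — never all 8.
So no plan with fewer than 9 crossings exists, and this one achieves 9:
1. 2 raiders → the right bank.  (the left bank: 4S 2R; the right bank: 0S 2R)
2. 1 raider ← the left bank.  (the left bank: 4S 3R; the right bank: 0S 1R)
3. 3 raiders → the right bank.  (the left bank: 4S 0R; the right bank: 0S 4R)
4. 1 raider ← the left bank.  (the left bank: 4S 1R; the right bank: 0S 3R)
5. 3 settlers → the right bank.  (the left bank: 1S 1R; the right bank: 3S 3R)
6. 1 settler and 1 raider ← the left bank.  (the left bank: 2S 2R; the right bank: 2S 2R)
7. 2 settlers → the right bank.  (the left bank: 0S 2R; the right bank: 4S 2R)
8. 1 raider ← the left bank.  (the left bank: 0S 3R; the right bank: 4S 1R)
9. 3 raiders → the right bank.  (the left bank: 0S 0R; the right bank: 4S 4R)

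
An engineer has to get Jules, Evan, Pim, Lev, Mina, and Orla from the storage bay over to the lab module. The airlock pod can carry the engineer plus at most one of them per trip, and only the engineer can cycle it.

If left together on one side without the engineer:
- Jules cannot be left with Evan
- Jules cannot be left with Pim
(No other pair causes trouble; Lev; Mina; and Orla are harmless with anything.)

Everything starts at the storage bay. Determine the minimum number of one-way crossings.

Counting alone: the engineer can take at most 1 across per trip to the lab module, so moving all 6 needs at least 6 loaded trips out, with a return between consecutive ones — at least 11 crossings.
The safety rule pushes this higher. Following every safe sequence of crossings, the most of the 6 that can be at the lab module as the airlock pod arrives there on crossing 11 is 5 — never all 6.
So no plan with fewer than 13 crossings exists, and this one achieves 13:
1. Engineer goes to the lab module with Jules.
2. Engineer goes back to the storage bay alone.
3. Engineer goes to the lab module with Evan.
4. Engineer goes back to the storage bay with Jules.
5. Engineer goes to the lab module with Pim.
6. Engineer goes back to the storage bay alone.
7. Engineer goes to the lab module with Lev.
8. Engineer goes back to the storage bay alone.
9. Engineer goes to the lab module with Mina.
10. Engineer goes back to the storage bay alone.
11. Engineer goes to the lab module with Orla.
12. Engineer goes back to the storage bay alone.
13. Engineer goes to the lab module with Jules.

13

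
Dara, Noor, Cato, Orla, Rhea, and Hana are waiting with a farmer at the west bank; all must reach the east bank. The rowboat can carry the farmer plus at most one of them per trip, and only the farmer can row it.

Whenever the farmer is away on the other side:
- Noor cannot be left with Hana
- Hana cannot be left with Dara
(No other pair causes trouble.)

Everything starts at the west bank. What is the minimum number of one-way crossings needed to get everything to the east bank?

13

Counting alone: the farmer can take at most 1 across per trip to the east bank, so moving all 6 needs at least 6 loaded trips out, with a return between consecutive ones — at least 11 crossings.
The safety rule pushes this higher. Following every safe sequence of crossings, the most of the 6 that can be at the east bank as the rowboat arrives there on crossing 11 is 5 — never all 6.
So no plan with fewer than 13 crossings exists, and this one achieves 13:
1. Farmer goes to the east bank with Hana.  [the west bank: Cato, Dara, Noor, Orla, Rhea | the east bank: Hana]
2. Farmer goes back to the west bank alone.  [the west bank: Cato, Dara, Noor, Orla, Rhea | the east bank: Hana]
3. Farmer goes to the east bank with Dara.  [the west bank: Cato, Noor, Orla, Rhea | the east bank: Dara, Hana]
4. Farmer goes back to the west bank with Hana.  [the west bank: Cato, Hana, Noor, Orla, Rhea | the east bank: Dara]
5. Farmer goes to the east bank with Noor.  [the west bank: Cato, Hana, Orla, Rhea | the east bank: Dara, Noor]
6. Farmer goes back to the west bank alone.  [the west bank: Cato, Hana, Orla, Rhea | the east bank: Dara, Noor]
7. Farmer goes to the east bank with Cato.  [the west bank: Hana, Orla, Rhea | the east bank: Cato, Dara, Noor]
8. Farmer goes back to the west bank alone.  [the west bank: Hana, Orla, Rhea | the east bank: Cato, Dara, Noor]
9. Farmer goes to the east bank with Orla.  [the west bank: Hana, Rhea | the east bank: Cato, Dara, Noor, Orla]
10. Farmer goes back to the west bank alone.  [the west bank: Hana, Rhea | the east bank: Cato, Dara, Noor, Orla]
11. Farmer goes to the east bank with Rhea.  [the west bank: Hana | the east bank: Cato, Dara, Noor, Orla, Rhea]
12. Farmer goes back to the west bank alone.  [the west bank: Hana | the east bank: Cato, Dara, Noor, Orla, Rhea]
13. Farmer goes to the east bank with Hana.  [the west bank: — | the east bank: Cato, Dara, Hana, Noor, Orla, Rhea]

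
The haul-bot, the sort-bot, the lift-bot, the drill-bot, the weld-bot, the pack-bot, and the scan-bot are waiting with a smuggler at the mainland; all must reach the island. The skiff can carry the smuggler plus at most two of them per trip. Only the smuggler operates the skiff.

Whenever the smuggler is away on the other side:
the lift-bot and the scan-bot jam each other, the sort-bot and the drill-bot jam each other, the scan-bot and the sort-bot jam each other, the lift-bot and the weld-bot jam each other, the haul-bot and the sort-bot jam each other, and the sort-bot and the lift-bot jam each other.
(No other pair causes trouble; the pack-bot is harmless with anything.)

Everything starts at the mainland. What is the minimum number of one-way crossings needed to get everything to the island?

Counting alone: the smuggler can take at most 2 across per trip to the island, so moving all 7 needs at least 4 loaded trips out, with a return between consecutive ones — at least 7 crossings.
The safety rule pushes this higher. Following every safe sequence of crossings, the most of the 7 that can be at the island as the skiff arrives there on crossings 7, 9 is 5, 6 respectively — never all 7.
So no plan with fewer than 11 crossings exists, and this one achieves 11:
1. Smuggler goes to the island with the lift-bot and the sort-bot.
2. Smuggler goes back to the mainland with the sort-bot.
3. Smuggler goes to the island with the haul-bot and the sort-bot.
4. Smuggler goes back to the mainland with the sort-bot.
5. Smuggler goes to the island with the drill-bot and the sort-bot.
6. Smuggler goes back to the mainland with the sort-bot.
7. Smuggler goes to the island with the pack-bot and the sort-bot.
8. Smuggler goes back to the mainland with the sort-bot.
9. Smuggler goes to the island with the scan-bot and the weld-bot.
10. Smuggler goes back to the mainland with the lift-bot.
11. Smuggler goes to the island with the lift-bot and the sort-bot.

11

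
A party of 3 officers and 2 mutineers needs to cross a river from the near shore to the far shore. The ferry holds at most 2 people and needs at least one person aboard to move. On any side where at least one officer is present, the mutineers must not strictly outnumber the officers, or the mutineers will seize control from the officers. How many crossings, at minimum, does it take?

Counting alone: each trip to the far shore takes at most 2 across and each return brings at least 1 back, so after t trips out (and t−1 returns) at most 2t − (t−1) of the 5 are across; that first reaches 5 at t = 4, so at least 7 crossings are needed.
The plan below uses exactly 7 crossings, so it is optimal:
1. 2 mutineers → the far shore.  (the near shore: 3O 0M; the far shore: 0O 2M)
2. 1 mutineer ← the near shore.  (the near shore: 3O 1M; the far shore: 0O 1M)
3. 2 officers → the far shore.  (the near shore: 1O 1M; the far shore: 2O 1M)
4. 1 officer ← the near shore.  (the near shore: 2O 1M; the far shore: 1O 1M)
5. 1 officer and 1 mutineer → the far shore.  (the near shore: 1O 0M; the far shore: 2O 2M)
6. 1 mutineer ← the near shore.  (the near shore: 1O 1M; the far shore: 2O 1M)
7. 1 officer and 1 mutineer → the far shore.  (the near shore: 0O 0M; the far shore: 3O 2M)

7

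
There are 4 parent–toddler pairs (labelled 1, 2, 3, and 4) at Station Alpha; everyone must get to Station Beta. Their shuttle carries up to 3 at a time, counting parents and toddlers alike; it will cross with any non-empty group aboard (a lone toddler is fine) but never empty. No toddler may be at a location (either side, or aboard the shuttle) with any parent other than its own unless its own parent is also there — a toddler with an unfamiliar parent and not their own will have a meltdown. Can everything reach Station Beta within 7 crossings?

No

Counting alone: each trip to Station Beta takes at most 3 across and each return brings at least 1 back, so after t trips out (and t−1 returns) at most 3t − (t−1) of the 8 are across; that first reaches 8 at t = 4, so at least 7 crossings are needed.
The safety rule pushes this higher. Following every safe sequence of crossings, the most of the 8 that can be at Station Beta as the shuttle arrives there on crossing 7 is 7 — never all 8.
So the move cannot be finished within 7 crossings. (The shortest complete plan takes 9:)
1. parent 1 and toddler 1 cross → Station Beta.
2. parent 1 crosses ← Station Alpha.
3. parent 1, parent 2, and toddler 2 cross → Station Beta.
4. parent 1 and toddler 1 cross ← Station Alpha.
5. parent 1, parent 3, and parent 4 cross → Station Beta.
6. toddler 2 crosses ← Station Alpha.
7. toddler 1 and toddler 2 cross → Station Beta.
8. toddler 1 crosses ← Station Alpha.
9. toddler 1, toddler 3, and toddler 4 cross → Station Beta.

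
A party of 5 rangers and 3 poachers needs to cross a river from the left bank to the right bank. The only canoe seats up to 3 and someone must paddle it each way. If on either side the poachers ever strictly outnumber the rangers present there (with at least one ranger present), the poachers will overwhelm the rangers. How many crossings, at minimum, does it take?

7

Counting alone: each trip to the right bank takes at most 3 across and each return brings at least 1 back, so after t trips out (and t−1 returns) at most 3t − (t−1) of the 8 are across; that first reaches 8 at t = 4, so at least 7 crossings are needed.
The plan below uses exactly 7 crossings, so it is optimal:
1. 2 poachers → the right bank.  (the left bank: 5R 1P; the right bank: 0R 2P)
2. 1 poacher ← the left bank.  (the left bank: 5R 2P; the right bank: 0R 1P)
3. 2 rangers and 1 poacher → the right bank.  (the left bank: 3R 1P; the right bank: 2R 2P)
4. 1 poacher ← the left bank.  (the left bank: 3R 2P; the right bank: 2R 1P)
5. 1 ranger and 2 poachers → the right bank.  (the left bank: 2R 0P; the right bank: 3R 3P)
6. 1 poacher ← the left bank.  (the left bank: 2R 1P; the right bank: 3R 2P)
7. 2 rangers and 1 poacher → the right bank.  (the left bank: 0R 0P; the right bank: 5R 3P)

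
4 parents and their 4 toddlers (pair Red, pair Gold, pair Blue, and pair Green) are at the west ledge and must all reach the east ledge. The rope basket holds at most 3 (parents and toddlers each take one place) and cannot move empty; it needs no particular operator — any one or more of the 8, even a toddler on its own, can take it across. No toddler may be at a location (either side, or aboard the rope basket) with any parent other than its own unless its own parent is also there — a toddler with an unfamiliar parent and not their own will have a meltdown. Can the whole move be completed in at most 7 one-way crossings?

No

Counting alone: each trip to the east ledge takes at most 3 across and each return brings at least 1 back, so after t trips out (and t−1 returns) at most 3t − (t−1) of the 8 are across; that first reaches 8 at t = 4, so at least 7 crossings are needed.
The safety rule pushes this higher. Following every safe sequence of crossings, the most of the 8 that can be at the east ledge as the rope basket arrives there on crossing 7 is 7 — never all 8.
So the move cannot be finished within 7 crossings. (The shortest complete plan takes 9:)
1. parent Red and toddler Red cross → the east ledge.
2. parent Red crosses ← the west ledge.
3. parent Gold, parent Red, and toddler Gold cross → the east ledge.
4. parent Red and toddler Red cross ← the west ledge.
5. parent Blue, parent Green, and parent Red cross → the east ledge.
6. toddler Gold crosses ← the west ledge.
7. toddler Gold and toddler Red cross → the east ledge.
8. toddler Red crosses ← the west ledge.
9. toddler Blue, toddler Green, and toddler Red cross → the east ledge.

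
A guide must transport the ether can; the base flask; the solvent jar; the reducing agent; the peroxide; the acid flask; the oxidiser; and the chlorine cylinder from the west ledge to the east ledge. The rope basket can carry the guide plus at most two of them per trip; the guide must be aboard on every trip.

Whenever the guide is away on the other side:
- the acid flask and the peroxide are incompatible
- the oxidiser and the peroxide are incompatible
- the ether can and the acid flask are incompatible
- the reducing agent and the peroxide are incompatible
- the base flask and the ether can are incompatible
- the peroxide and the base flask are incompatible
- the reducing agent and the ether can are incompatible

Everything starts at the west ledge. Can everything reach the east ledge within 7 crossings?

No

Counting alone: the guide can take at most 2 across per trip to the east ledge, so moving all 8 needs at least 4 loaded trips out, with a return between consecutive ones — at least 7 crossings.
The safety rule pushes this higher. Following every safe sequence of crossings, the most of the 8 that can be at the east ledge as the rope basket arrives there on crossing 7 is 6 — never all 8.
So the move cannot be finished within 7 crossings. (The shortest complete plan takes 9:)
1. Guide goes to the east ledge with the ether can and the peroxide.
2. Guide goes back to the west ledge alone.
3. Guide goes to the east ledge with the base flask and the reducing agent.
4. Guide goes back to the west ledge with the ether can and the peroxide.
5. Guide goes to the east ledge with the acid flask and the oxidiser.
6. Guide goes back to the west ledge alone.
7. Guide goes to the east ledge with the chlorine cylinder and the solvent jar.
8. Guide goes back to the west ledge alone.
9. Guide goes to the east ledge with the ether can and the peroxide.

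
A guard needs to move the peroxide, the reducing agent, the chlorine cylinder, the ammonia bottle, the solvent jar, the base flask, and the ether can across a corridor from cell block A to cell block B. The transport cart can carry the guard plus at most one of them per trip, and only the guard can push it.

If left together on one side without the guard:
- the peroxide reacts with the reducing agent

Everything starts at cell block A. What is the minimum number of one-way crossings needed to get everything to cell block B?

Counting alone: the guard can take at most 1 across per trip to cell block B, so moving all 7 needs at least 7 loaded trips out, with a return between consecutive ones — at least 13 crossings.
The plan below uses exactly 13 crossings, so it is optimal:
1. Guard goes to cell block B with the peroxide.  [cell block A: the ammonia bottle, the base flask, the chlorine cylinder, the ether can, the reducing agent, the solvent jar | cell block B: the peroxide]
2. Guard goes back to cell block A alone.  [cell block A: the ammonia bottle, the base flask, the chlorine cylinder, the ether can, the reducing agent, the solvent jar | cell block B: the peroxide]
3. Guard goes to cell block B with the chlorine cylinder.  [cell block A: the ammonia bottle, the base flask, the ether can, the reducing agent, the solvent jar | cell block B: the chlorine cylinder, the peroxide]
4. Guard goes back to cell block A alone.  [cell block A: the ammonia bottle, the base flask, the ether can, the reducing agent, the solvent jar | cell block B: the chlorine cylinder, the peroxide]
5. Guard goes to cell block B with the ammonia bottle.  [cell block A: the base flask, the ether can, the reducing agent, the solvent jar | cell block B: the ammonia bottle, the chlorine cylinder, the peroxide]
6. Guard goes back to cell block A alone.  [cell block A: the base flask, the ether can, the reducing agent, the solvent jar | cell block B: the ammonia bottle, the chlorine cylinder, the peroxide]
7. Guard goes to cell block B with the solvent jar.  [cell block A: the base flask, the ether can, the reducing agent | cell block B: the ammonia bottle, the chlorine cylinder, the peroxide, the solvent jar]
8. Guard goes back to cell block A alone.  [cell block A: the base flask, the ether can, the reducing agent | cell block B: the ammonia bottle, the chlorine cylinder, the peroxide, the solvent jar]
9. Guard goes to cell block B with the base flask.  [cell block A: the ether can, the reducing agent | cell block B: the ammonia bottle, the base flask, the chlorine cylinder, the peroxide, the solvent jar]
10. Guard goes back to cell block A alone.  [cell block A: the ether can, the reducing agent | cell block B: the ammonia bottle, the base flask, the chlorine cylinder, the peroxide, the solvent jar]
11. Guard goes to cell block B with the ether can.  [cell block A: the reducing agent | cell block B: the ammonia bottle, the base flask, the chlorine cylinder, the ether can, the peroxide, the solvent jar]
12. Guard goes back to cell block A alone.  [cell block A: the reducing agent | cell block B: the ammonia bottle, the base flask, the chlorine cylinder, the ether can, the peroxide, the solvent jar]
13. Guard goes to cell block B with the reducing agent.  [cell block A: — | cell block B: the ammonia bottle, the base flask, the chlorine cylinder, the ether can, the peroxide, the reducing agent, the solvent jar]

13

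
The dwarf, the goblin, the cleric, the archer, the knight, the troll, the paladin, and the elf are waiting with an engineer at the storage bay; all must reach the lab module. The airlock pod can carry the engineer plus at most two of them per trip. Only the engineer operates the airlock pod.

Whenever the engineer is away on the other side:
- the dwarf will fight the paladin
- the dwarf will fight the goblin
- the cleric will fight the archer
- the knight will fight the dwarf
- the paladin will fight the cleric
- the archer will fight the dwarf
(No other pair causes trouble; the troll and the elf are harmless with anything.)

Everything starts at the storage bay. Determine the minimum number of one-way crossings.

9

Counting alone: the engineer can take at most 2 across per trip to the lab module, so moving all 8 needs at least 4 loaded trips out, with a return between consecutive ones — at least 7 crossings.
The safety rule pushes this higher. Following every safe sequence of crossings, the most of the 8 that can be at the lab module as the airlock pod arrives there on crossing 7 is 7 — never all 8.
So no plan with fewer than 9 crossings exists, and this one achieves 9:
1. Engineer goes to the lab module with the cleric and the dwarf.
2. Engineer goes back to the storage bay alone.
3. Engineer goes to the lab module with the archer and the goblin.
4. Engineer goes back to the storage bay with the cleric and the dwarf.
5. Engineer goes to the lab module with the knight and the paladin.
6. Engineer goes back to the storage bay alone.
7. Engineer goes to the lab module with the elf and the troll.
8. Engineer goes back to the storage bay alone.
9. Engineer goes to the lab module with the cleric and the dwarf.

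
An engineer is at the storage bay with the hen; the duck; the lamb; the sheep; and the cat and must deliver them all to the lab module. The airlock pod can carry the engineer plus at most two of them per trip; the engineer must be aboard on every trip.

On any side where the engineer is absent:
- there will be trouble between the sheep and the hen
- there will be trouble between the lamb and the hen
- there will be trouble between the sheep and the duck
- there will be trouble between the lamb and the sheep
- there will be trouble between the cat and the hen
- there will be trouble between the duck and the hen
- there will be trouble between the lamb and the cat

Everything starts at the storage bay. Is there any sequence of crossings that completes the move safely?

Whatever the first load, the items left behind include a forbidden pair without the engineer. No opening move is safe, so no plan exists.

No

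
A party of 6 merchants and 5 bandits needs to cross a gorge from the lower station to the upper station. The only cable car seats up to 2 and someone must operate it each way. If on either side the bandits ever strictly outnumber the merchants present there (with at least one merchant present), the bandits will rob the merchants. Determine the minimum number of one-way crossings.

19

Counting alone: each trip to the upper station takes at most 2 across and each return brings at least 1 back, so after t trips out (and t−1 returns) at most 2t − (t−1) of the 11 are across; that first reaches 11 at t = 10, so at least 19 crossings are needed.
The plan below uses exactly 19 crossings, so it is optimal:
1. 2 bandits → the upper station.  (the lower station: 6M 3B; the upper station: 0M 2B)
2. 1 bandit ← the lower station.  (the lower station: 6M 4B; the upper station: 0M 1B)
3. 2 bandits → the upper station.  (the lower station: 6M 2B; the upper station: 0M 3B)
4. 1 bandit ← the lower station.  (the lower station: 6M 3B; the upper station: 0M 2B)
5. 2 merchants → the upper station.  (the lower station: 4M 3B; the upper station: 2M 2B)
6. 1 bandit ← the lower station.  (the lower station: 4M 4B; the upper station: 2M 1B)
7. 1 merchant and 1 bandit → the upper station.  (the lower station: 3M 3B; the upper station: 3M 2B)
8. 1 merchant ← the lower station.  (the lower station: 4M 3B; the upper station: 2M 2B)
9. 1 merchant and 1 bandit → the upper station.  (the lower station: 3M 2B; the upper station: 3M 3B)
10. 1 bandit ← the lower station.  (the lower station: 3M 3B; the upper station: 3M 2B)
11. 1 merchant and 1 bandit → the upper station.  (the lower station: 2M 2B; the upper station: 4M 3B)
12. 1 merchant ← the lower station.  (the lower station: 3M 2B; the upper station: 3M 3B)
13. 1 merchant and 1 bandit → the upper station.  (the lower station: 2M 1B; the upper station: 4M 4B)
14. 1 bandit ← the lower station.  (the lower station: 2M 2B; the upper station: 4M 3B)
15. 1 merchant and 1 bandit → the upper station.  (the lower station: 1M 1B; the upper station: 5M 4B)
16. 1 merchant ← the lower station.  (the lower station: 2M 1B; the upper station: 4M 4B)
17. 1 merchant and 1 bandit → the upper station.  (the lower station: 1M 0B; the upper station: 5M 5B)
18. 1 bandit ← the lower station.  (the lower station: 1M 1B; the upper station: 5M 4B)
19. 1 merchant and 1 bandit → the upper station.  (the lower station: 0M 0B; the upper station: 6M 5B)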